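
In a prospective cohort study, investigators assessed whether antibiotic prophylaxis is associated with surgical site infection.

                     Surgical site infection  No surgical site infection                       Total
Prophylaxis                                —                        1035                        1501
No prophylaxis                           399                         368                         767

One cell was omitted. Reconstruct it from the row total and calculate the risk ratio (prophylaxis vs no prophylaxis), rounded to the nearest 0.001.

The missing cell is in the exposed row: 1501 − 1035 = 466.
So a = 466, b = 1035, c = 399, d = 368.
RR = [a/(a+b)] / [c/(c+d)] = (466/1501) / (399/767) = 0.31046/0.52021 = 0.59680

0.597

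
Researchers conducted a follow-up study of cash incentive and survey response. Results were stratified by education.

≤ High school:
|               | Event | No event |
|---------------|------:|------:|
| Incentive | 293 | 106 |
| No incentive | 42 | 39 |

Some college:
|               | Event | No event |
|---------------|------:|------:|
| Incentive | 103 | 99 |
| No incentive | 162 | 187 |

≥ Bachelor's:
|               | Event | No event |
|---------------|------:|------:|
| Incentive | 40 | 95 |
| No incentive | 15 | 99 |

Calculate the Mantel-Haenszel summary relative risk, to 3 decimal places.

RR_MH = Σ(aᵢ·n₀ᵢ/nᵢ) / Σ(cᵢ·n₁ᵢ/nᵢ), with n₁ᵢ = aᵢ+bᵢ (exposed), n₀ᵢ = cᵢ+dᵢ (unexposed), nᵢ = n₁ᵢ+n₀ᵢ.
Stratum 1 (≤ High school): n₁ = 399, n₀ = 81, n = 480; a·n₀/n = 293·81/480 = 49.4438; c·n₁/n = 42·399/480 = 34.9125
Stratum 2 (Some college): n₁ = 202, n₀ = 349, n = 551; a·n₀/n = 103·349/551 = 65.2396; c·n₁/n = 162·202/551 = 59.3902
Stratum 3 (≥ Bachelor's): n₁ = 135, n₀ = 114, n = 249; a·n₀/n = 40·114/249 = 18.3133; c·n₁/n = 15·135/249 = 8.1325
RR_MH = (49.4438 + 65.2396 + 18.3133) / (34.9125 + 59.3902 + 8.1325) = 132.9966 / 102.4352 = 1.29835

1.298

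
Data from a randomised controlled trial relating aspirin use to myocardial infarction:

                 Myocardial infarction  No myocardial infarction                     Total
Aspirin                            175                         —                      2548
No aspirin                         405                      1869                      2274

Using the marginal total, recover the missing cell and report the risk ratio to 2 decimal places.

0.39

The missing cell is in the exposed row: 2548 − 175 = 2373.
So a = 175, b = 2373, c = 405, d = 1869.
RR = [a/(a+b)] / [c/(c+d)] = (175/2548) / (405/2274) = 0.06868/0.17810 = 0.38563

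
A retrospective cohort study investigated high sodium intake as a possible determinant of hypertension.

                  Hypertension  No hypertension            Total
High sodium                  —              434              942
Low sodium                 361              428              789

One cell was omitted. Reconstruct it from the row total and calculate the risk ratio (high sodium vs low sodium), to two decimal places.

1.18

The missing cell is in the exposed row: 942 − 434 = 508.
So a = 508, b = 434, c = 361, d = 428.
RR = [a/(a+b)] / [c/(c+d)] = (508/942) / (361/789) = 0.53928/0.45754 = 1.17864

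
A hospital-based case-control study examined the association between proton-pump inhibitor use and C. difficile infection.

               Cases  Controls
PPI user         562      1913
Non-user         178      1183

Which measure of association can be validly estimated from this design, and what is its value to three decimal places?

1.952

Cells: a = 562, b = 1913, c = 178, d = 1183.
This is a hospital-based case-control study: participants were sampled on outcome status, so risks in the source population cannot be estimated directly — relative risk is not valid here. The odds ratio is the appropriate measure.
OR = (a·d)/(b·c) = (562 × 1183) / (1913 × 178) = 664846 / 340514 = 1.95248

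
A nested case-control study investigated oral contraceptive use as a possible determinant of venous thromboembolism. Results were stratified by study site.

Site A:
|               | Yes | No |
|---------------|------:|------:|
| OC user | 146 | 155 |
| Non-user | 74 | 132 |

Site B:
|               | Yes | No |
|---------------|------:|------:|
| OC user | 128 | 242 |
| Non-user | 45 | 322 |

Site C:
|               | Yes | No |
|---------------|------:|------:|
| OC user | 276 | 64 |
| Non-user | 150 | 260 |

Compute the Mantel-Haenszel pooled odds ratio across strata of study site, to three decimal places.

3.777

OR_MH = Σ(aᵢdᵢ/nᵢ) / Σ(bᵢcᵢ/nᵢ), where nᵢ is the stratum total.
Stratum 1 (Site A): n = 507; a·d/n = 146·132/507 = 38.0118; b·c/n = 155·74/507 = 22.6233
Stratum 2 (Site B): n = 737; a·d/n = 128·322/737 = 55.9240; b·c/n = 242·45/737 = 14.7761
Stratum 3 (Site C): n = 750; a·d/n = 276·260/750 = 95.6800; b·c/n = 64·150/750 = 12.8000
OR_MH = (38.0118 + 55.9240 + 95.6800) / (22.6233 + 14.7761 + 12.8000) = 189.6159 / 50.1994 = 3.77725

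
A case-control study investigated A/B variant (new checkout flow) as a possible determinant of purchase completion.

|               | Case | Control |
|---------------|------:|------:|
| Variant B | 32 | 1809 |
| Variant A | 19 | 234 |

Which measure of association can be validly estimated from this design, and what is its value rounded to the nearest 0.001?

0.218

Cells: a = 32, b = 1809, c = 19, d = 234.
This is a case-control study: participants were sampled on outcome status, so risks in the source population cannot be estimated directly — relative risk is not valid here. The odds ratio is the appropriate measure.
OR = (a·d)/(b·c) = (32 × 234) / (1809 × 19) = 7488 / 34371 = 0.21786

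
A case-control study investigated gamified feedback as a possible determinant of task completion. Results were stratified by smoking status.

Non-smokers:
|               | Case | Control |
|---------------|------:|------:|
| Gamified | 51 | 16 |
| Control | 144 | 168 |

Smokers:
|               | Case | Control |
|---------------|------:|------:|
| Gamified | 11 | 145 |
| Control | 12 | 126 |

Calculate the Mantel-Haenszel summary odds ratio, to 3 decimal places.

2.277

OR_MH = Σ(aᵢdᵢ/nᵢ) / Σ(bᵢcᵢ/nᵢ), where nᵢ is the stratum total.
Stratum 1 (Non-smokers): n = 379; a·d/n = 51·168/379 = 22.6069; b·c/n = 16·144/379 = 6.0792
Stratum 2 (Smokers): n = 294; a·d/n = 11·126/294 = 4.7143; b·c/n = 145·12/294 = 5.9184
OR_MH = (22.6069 + 4.7143) / (6.0792 + 5.9184) = 27.3211 / 11.9975 = 2.27723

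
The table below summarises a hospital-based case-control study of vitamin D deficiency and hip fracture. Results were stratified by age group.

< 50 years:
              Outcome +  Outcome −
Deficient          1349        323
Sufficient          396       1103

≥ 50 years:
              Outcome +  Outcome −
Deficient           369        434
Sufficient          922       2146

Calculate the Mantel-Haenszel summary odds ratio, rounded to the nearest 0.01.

4.69

OR_MH = Σ(aᵢdᵢ/nᵢ) / Σ(bᵢcᵢ/nᵢ), where nᵢ is the stratum total.
Stratum 1 (< 50 years): n = 3171; a·d/n = 1349·1103/3171 = 469.2359; b·c/n = 323·396/3171 = 40.3368
Stratum 2 (≥ 50 years): n = 3871; a·d/n = 369·2146/3871 = 204.5657; b·c/n = 434·922/3871 = 103.3707
OR_MH = (469.2359 + 204.5657) / (40.3368 + 103.3707) = 673.8016 / 143.7075 = 4.68870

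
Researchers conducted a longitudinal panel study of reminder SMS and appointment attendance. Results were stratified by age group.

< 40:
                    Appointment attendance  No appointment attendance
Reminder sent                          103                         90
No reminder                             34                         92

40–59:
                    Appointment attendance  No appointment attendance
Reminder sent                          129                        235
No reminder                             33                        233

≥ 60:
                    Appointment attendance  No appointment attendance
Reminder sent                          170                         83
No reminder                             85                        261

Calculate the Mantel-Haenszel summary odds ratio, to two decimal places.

4.50

OR_MH = Σ(aᵢdᵢ/nᵢ) / Σ(bᵢcᵢ/nᵢ), where nᵢ is the stratum total.
Stratum 1 (< 40): n = 319; a·d/n = 103·92/319 = 29.7053; b·c/n = 90·34/319 = 9.5925
Stratum 2 (40–59): n = 630; a·d/n = 129·233/630 = 47.7095; b·c/n = 235·33/630 = 12.3095
Stratum 3 (≥ 60): n = 599; a·d/n = 170·261/599 = 74.0735; b·c/n = 83·85/599 = 11.7780
OR_MH = (29.7053 + 47.7095 + 74.0735) / (9.5925 + 12.3095 + 11.7780) = 151.4883 / 33.6800 = 4.49788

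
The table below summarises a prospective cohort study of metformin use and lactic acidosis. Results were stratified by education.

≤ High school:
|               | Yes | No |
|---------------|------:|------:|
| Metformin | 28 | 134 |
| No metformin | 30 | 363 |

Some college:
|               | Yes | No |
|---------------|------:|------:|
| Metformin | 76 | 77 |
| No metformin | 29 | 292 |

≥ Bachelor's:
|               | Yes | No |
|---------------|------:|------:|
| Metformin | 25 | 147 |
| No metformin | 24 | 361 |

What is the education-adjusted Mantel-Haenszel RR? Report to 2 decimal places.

3.47

RR_MH = Σ(aᵢ·n₀ᵢ/nᵢ) / Σ(cᵢ·n₁ᵢ/nᵢ), with n₁ᵢ = aᵢ+bᵢ (exposed), n₀ᵢ = cᵢ+dᵢ (unexposed), nᵢ = n₁ᵢ+n₀ᵢ.
Stratum 1 (≤ High school): n₁ = 162, n₀ = 393, n = 555; a·n₀/n = 28·393/555 = 19.8270; c·n₁/n = 30·162/555 = 8.7568
Stratum 2 (Some college): n₁ = 153, n₀ = 321, n = 474; a·n₀/n = 76·321/474 = 51.4684; c·n₁/n = 29·153/474 = 9.3608
Stratum 3 (≥ Bachelor's): n₁ = 172, n₀ = 385, n = 557; a·n₀/n = 25·385/557 = 17.2801; c·n₁/n = 24·172/557 = 7.4111
RR_MH = (19.8270 + 51.4684 + 17.2801) / (8.7568 + 9.3608 + 7.4111) = 88.5755 / 25.5286 = 3.46965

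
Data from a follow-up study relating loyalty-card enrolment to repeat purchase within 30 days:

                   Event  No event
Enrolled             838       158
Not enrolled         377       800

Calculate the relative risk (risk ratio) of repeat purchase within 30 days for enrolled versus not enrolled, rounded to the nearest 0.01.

2.63

Cells: a = 838, b = 158, c = 377, d = 800.
Risk in exposed = 838/996 = 0.84137; risk in unexposed = 377/1177 = 0.32031.
RR = 0.84137 / 0.32031 = 2.62676
The risk among the exposed is 2.63 times that among the unexposed.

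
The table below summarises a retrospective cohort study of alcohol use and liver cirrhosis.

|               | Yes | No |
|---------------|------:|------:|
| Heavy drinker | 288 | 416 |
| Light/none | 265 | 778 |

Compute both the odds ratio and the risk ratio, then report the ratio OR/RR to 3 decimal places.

1.262

Cells: a = 288, b = 416, c = 265, d = 778.
OR = (288·778)/(416·265) = 224064/110240 = 2.03251
Risk in exposed = 288/704 = 0.40909; risk in unexposed = 265/1043 = 0.25407; RR = 1.61012
OR/RR = 2.03251 / 1.61012 = 1.26233
The outcome is not rare, so the OR lies further from 1 than the RR.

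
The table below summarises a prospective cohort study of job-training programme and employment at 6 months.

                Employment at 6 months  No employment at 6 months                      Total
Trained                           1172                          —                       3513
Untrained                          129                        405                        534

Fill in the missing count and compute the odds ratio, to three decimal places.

The missing cell is in the exposed row: 3513 − 1172 = 2341.
So a = 1172, b = 2341, c = 129, d = 405.
OR = (a·d)/(b·c) = (1172 × 405) / (2341 × 129) = 474660 / 301989 = 1.57178

1.572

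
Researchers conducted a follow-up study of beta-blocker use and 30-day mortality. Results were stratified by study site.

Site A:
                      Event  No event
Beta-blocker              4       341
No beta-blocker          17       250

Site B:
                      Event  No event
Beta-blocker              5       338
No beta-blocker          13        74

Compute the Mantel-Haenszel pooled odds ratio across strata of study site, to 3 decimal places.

0.127

OR_MH = Σ(aᵢdᵢ/nᵢ) / Σ(bᵢcᵢ/nᵢ), where nᵢ is the stratum total.
Stratum 1 (Site A): n = 612; a·d/n = 4·250/612 = 1.6340; b·c/n = 341·17/612 = 9.4722
Stratum 2 (Site B): n = 430; a·d/n = 5·74/430 = 0.8605; b·c/n = 338·13/430 = 10.2186
OR_MH = (1.6340 + 0.8605) / (9.4722 + 10.2186) = 2.4945 / 19.6908 = 0.12668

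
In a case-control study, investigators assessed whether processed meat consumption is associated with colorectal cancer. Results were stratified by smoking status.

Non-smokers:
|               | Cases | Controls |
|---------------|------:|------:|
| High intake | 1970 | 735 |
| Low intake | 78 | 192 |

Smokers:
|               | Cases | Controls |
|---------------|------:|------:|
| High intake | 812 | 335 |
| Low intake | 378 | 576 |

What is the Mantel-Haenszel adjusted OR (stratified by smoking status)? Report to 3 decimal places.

OR_MH = Σ(aᵢdᵢ/nᵢ) / Σ(bᵢcᵢ/nᵢ), where nᵢ is the stratum total.
Stratum 1 (Non-smokers): n = 2975; a·d/n = 1970·192/2975 = 127.1395; b·c/n = 735·78/2975 = 19.2706
Stratum 2 (Smokers): n = 2101; a·d/n = 812·576/2101 = 222.6140; b·c/n = 335·378/2101 = 60.2713
OR_MH = (127.1395 + 222.6140) / (19.2706 + 60.2713) = 349.7535 / 79.5419 = 4.39710

4.397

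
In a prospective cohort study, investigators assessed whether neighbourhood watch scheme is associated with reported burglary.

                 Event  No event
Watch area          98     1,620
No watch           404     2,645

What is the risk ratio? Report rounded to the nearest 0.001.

Cells: a = 98, b = 1620, c = 404, d = 2645.
Risk in exposed = 98/1718 = 0.05704; risk in unexposed = 404/3049 = 0.13250.
RR = 0.05704 / 0.13250 = 0.43051
The risk is 57% lower among the exposed than among the unexposed.

0.431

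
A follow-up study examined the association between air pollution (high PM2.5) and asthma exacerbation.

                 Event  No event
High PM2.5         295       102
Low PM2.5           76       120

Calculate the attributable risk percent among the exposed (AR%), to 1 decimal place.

47.8

Cells: a = 295, b = 102, c = 76, d = 120.
Risk in exposed = 295/397 = 0.74307; risk in unexposed = 76/196 = 0.38776.
RR = 0.74307/0.38776 = 1.91635
AR% = (RR − 1)/RR × 100 = (1.91635 − 1)/1.91635 × 100 = 47.8174%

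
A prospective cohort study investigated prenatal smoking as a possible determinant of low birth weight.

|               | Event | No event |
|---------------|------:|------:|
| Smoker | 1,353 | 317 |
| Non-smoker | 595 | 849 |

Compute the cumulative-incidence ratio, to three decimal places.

1.966

Cells: a = 1353, b = 317, c = 595, d = 849.
Risk in exposed = 1353/1670 = 0.81018; risk in unexposed = 595/1444 = 0.41205.
RR = 0.81018 / 0.41205 = 1.96622
The risk among the exposed is 1.97 times that among the unexposed.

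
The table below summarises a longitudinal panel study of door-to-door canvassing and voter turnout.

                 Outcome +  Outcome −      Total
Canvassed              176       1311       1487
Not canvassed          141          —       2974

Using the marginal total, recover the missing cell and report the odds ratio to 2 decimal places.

The missing cell is in the unexposed row: 2974 − 141 = 2833.
So a = 176, b = 1311, c = 141, d = 2833.
OR = (a·d)/(b·c) = (176 × 2833) / (1311 × 141) = 498608 / 184851 = 2.69735

2.70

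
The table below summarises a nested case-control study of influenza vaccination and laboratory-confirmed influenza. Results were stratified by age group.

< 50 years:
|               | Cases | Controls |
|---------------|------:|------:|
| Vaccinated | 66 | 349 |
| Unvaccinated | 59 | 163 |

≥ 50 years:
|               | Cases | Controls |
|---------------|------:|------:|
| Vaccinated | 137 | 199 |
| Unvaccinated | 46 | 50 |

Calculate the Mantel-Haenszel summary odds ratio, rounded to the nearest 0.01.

0.61

OR_MH = Σ(aᵢdᵢ/nᵢ) / Σ(bᵢcᵢ/nᵢ), where nᵢ is the stratum total.
Stratum 1 (< 50 years): n = 637; a·d/n = 66·163/637 = 16.8885; b·c/n = 349·59/637 = 32.3250
Stratum 2 (≥ 50 years): n = 432; a·d/n = 137·50/432 = 15.8565; b·c/n = 199·46/432 = 21.1898
OR_MH = (16.8885 + 15.8565) / (32.3250 + 21.1898) = 32.7450 / 53.5148 = 0.61189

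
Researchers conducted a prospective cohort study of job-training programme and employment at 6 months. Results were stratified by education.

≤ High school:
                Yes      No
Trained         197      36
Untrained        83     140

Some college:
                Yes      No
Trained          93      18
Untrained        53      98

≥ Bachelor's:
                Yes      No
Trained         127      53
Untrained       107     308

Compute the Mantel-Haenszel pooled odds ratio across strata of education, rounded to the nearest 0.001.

OR_MH = Σ(aᵢdᵢ/nᵢ) / Σ(bᵢcᵢ/nᵢ), where nᵢ is the stratum total.
Stratum 1 (≤ High school): n = 456; a·d/n = 197·140/456 = 60.4825; b·c/n = 36·83/456 = 6.5526
Stratum 2 (Some college): n = 262; a·d/n = 93·98/262 = 34.7863; b·c/n = 18·53/262 = 3.6412
Stratum 3 (≥ Bachelor's): n = 595; a·d/n = 127·308/595 = 65.7412; b·c/n = 53·107/595 = 9.5311
OR_MH = (60.4825 + 34.7863 + 65.7412) / (6.5526 + 3.6412 + 9.5311) = 161.0099 / 19.7249 = 8.16275

8.163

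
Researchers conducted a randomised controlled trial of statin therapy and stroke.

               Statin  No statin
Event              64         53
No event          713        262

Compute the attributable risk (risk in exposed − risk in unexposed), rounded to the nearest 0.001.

-0.086

Reading the table with exposure as columns: a = 64 (Statin, case), b = 713 (Statin, non-case), c = 53 (No statin, case), d = 262.
Risk in exposed = 64/777 = 0.082368; risk in unexposed = 53/315 = 0.168254.
Risk difference = 0.082368 − 0.168254 = -0.085886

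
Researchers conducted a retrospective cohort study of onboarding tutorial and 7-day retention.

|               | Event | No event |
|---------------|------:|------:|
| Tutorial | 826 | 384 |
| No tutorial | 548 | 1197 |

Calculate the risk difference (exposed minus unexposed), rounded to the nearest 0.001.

Cells: a = 826, b = 384, c = 548, d = 1197.
Risk in exposed = 826/1210 = 0.682645; risk in unexposed = 548/1745 = 0.314040.
Risk difference = 0.682645 − 0.314040 = 0.368605

0.369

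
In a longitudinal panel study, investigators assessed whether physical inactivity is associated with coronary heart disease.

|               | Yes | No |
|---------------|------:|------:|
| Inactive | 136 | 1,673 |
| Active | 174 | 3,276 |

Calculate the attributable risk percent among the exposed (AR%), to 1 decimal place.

Cells: a = 136, b = 1673, c = 174, d = 3276.
Risk in exposed = 136/1809 = 0.07518; risk in unexposed = 174/3450 = 0.05043.
RR = 0.07518/0.05043 = 1.49063
AR% = (RR − 1)/RR × 100 = (1.49063 − 1)/1.49063 × 100 = 32.9143%

32.9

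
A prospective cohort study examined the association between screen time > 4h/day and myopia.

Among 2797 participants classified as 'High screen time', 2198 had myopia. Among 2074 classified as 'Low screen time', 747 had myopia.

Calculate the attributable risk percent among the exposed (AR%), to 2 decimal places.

54.17

From the description: a = 2198, b = 599, c = 747, d = 1327.
Risk in exposed = 2198/2797 = 0.78584; risk in unexposed = 747/2074 = 0.36017.
RR = 0.78584/0.36017 = 2.18184
AR% = (RR − 1)/RR × 100 = (2.18184 − 1)/2.18184 × 100 = 54.1672%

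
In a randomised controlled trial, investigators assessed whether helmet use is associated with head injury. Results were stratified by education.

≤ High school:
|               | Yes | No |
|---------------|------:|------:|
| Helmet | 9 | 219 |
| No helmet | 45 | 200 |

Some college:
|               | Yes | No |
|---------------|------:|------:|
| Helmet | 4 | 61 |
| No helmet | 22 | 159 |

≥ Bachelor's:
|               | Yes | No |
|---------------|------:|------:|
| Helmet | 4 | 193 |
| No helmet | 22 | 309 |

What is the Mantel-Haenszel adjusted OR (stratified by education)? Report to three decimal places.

OR_MH = Σ(aᵢdᵢ/nᵢ) / Σ(bᵢcᵢ/nᵢ), where nᵢ is the stratum total.
Stratum 1 (≤ High school): n = 473; a·d/n = 9·200/473 = 3.8055; b·c/n = 219·45/473 = 20.8351
Stratum 2 (Some college): n = 246; a·d/n = 4·159/246 = 2.5854; b·c/n = 61·22/246 = 5.4553
Stratum 3 (≥ Bachelor's): n = 528; a·d/n = 4·309/528 = 2.3409; b·c/n = 193·22/528 = 8.0417
OR_MH = (3.8055 + 2.5854 + 2.3409) / (20.8351 + 5.4553 + 8.0417) = 8.7318 / 34.3320 = 0.25433

0.254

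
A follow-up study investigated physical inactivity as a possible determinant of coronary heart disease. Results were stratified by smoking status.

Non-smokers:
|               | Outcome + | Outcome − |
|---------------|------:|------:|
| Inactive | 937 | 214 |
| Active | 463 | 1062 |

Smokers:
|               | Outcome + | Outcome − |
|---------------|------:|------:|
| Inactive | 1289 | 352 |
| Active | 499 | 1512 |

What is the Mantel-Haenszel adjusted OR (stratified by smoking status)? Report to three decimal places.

10.638

OR_MH = Σ(aᵢdᵢ/nᵢ) / Σ(bᵢcᵢ/nᵢ), where nᵢ is the stratum total.
Stratum 1 (Non-smokers): n = 2676; a·d/n = 937·1062/2676 = 371.8587; b·c/n = 214·463/2676 = 37.0262
Stratum 2 (Smokers): n = 3652; a·d/n = 1289·1512/3652 = 533.6714; b·c/n = 352·499/3652 = 48.0964
OR_MH = (371.8587 + 533.6714) / (37.0262 + 48.0964) = 905.5302 / 85.1225 = 10.63796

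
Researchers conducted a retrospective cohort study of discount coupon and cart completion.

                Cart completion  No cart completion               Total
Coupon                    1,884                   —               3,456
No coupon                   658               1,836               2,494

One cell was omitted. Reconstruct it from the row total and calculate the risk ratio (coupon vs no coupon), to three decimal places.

2.066

The missing cell is in the exposed row: 3456 − 1884 = 1572.
So a = 1884, b = 1572, c = 658, d = 1836.
RR = [a/(a+b)] / [c/(c+d)] = (1884/3456) / (658/2494) = 0.54514/0.26383 = 2.06623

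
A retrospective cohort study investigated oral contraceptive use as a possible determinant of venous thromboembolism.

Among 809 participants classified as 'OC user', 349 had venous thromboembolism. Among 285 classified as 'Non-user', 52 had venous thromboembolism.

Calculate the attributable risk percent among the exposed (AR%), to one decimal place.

From the description: a = 349, b = 460, c = 52, d = 233.
Risk in exposed = 349/809 = 0.43140; risk in unexposed = 52/285 = 0.18246.
RR = 0.43140/0.18246 = 2.36439
AR% = (RR − 1)/RR × 100 = (2.36439 − 1)/2.36439 × 100 = 57.7057%

57.7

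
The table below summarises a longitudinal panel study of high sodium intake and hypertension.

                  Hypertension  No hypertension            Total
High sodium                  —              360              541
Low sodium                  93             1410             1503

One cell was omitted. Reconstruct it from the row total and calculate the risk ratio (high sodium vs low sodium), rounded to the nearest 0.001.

The missing cell is in the exposed row: 541 − 360 = 181.
So a = 181, b = 360, c = 93, d = 1410.
RR = [a/(a+b)] / [c/(c+d)] = (181/541) / (93/1503) = 0.33457/0.06188 = 5.40701

5.407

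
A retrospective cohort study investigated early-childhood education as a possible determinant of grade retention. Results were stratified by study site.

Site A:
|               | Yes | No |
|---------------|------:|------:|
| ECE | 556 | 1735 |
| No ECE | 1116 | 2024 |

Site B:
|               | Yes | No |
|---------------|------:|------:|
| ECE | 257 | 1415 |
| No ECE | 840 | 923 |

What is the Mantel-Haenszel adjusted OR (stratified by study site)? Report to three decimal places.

OR_MH = Σ(aᵢdᵢ/nᵢ) / Σ(bᵢcᵢ/nᵢ), where nᵢ is the stratum total.
Stratum 1 (Site A): n = 5431; a·d/n = 556·2024/5431 = 207.2075; b·c/n = 1735·1116/5431 = 356.5200
Stratum 2 (Site B): n = 3435; a·d/n = 257·923/3435 = 69.0571; b·c/n = 1415·840/3435 = 346.0262
OR_MH = (207.2075 + 69.0571) / (356.5200 + 346.0262) = 276.2646 / 702.5462 = 0.39323

0.393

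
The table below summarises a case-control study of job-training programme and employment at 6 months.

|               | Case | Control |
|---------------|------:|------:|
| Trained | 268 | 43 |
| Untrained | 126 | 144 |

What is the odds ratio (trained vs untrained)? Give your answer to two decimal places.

7.12

Cells: a = 268, b = 43, c = 126, d = 144.
OR = (a·d)/(b·c) = (268 × 144) / (43 × 126) = 38592 / 5418 = 7.12292
The odds of employment at 6 months are about 7.12 times as high in the trained group.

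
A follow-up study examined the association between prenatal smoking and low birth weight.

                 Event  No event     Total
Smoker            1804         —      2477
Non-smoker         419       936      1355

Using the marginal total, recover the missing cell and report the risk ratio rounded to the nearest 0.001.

The missing cell is in the exposed row: 2477 − 1804 = 673.
So a = 1804, b = 673, c = 419, d = 936.
RR = [a/(a+b)] / [c/(c+d)] = (1804/2477) / (419/1355) = 0.72830/0.30923 = 2.35524

2.355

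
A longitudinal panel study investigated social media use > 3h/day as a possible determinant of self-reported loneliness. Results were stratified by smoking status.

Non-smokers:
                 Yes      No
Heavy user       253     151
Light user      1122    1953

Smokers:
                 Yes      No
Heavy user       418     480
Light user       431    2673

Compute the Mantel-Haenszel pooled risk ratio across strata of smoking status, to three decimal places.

RR_MH = Σ(aᵢ·n₀ᵢ/nᵢ) / Σ(cᵢ·n₁ᵢ/nᵢ), with n₁ᵢ = aᵢ+bᵢ (exposed), n₀ᵢ = cᵢ+dᵢ (unexposed), nᵢ = n₁ᵢ+n₀ᵢ.
Stratum 1 (Non-smokers): n₁ = 404, n₀ = 3075, n = 3479; a·n₀/n = 253·3075/3479 = 223.6203; c·n₁/n = 1122·404/3479 = 130.2926
Stratum 2 (Smokers): n₁ = 898, n₀ = 3104, n = 4002; a·n₀/n = 418·3104/4002 = 324.2059; c·n₁/n = 431·898/4002 = 96.7111
RR_MH = (223.6203 + 324.2059) / (130.2926 + 96.7111) = 547.8262 / 227.0038 = 2.41329

2.413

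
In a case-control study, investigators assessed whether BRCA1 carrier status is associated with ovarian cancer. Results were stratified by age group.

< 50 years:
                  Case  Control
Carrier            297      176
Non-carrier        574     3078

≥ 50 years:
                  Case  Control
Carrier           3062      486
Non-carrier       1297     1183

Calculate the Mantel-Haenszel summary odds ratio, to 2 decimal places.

OR_MH = Σ(aᵢdᵢ/nᵢ) / Σ(bᵢcᵢ/nᵢ), where nᵢ is the stratum total.
Stratum 1 (< 50 years): n = 4125; a·d/n = 297·3078/4125 = 221.6160; b·c/n = 176·574/4125 = 24.4907
Stratum 2 (≥ 50 years): n = 6028; a·d/n = 3062·1183/6028 = 600.9200; b·c/n = 486·1297/6028 = 104.5690
OR_MH = (221.6160 + 600.9200) / (24.4907 + 104.5690) = 822.5360 / 129.0597 = 6.37330

6.37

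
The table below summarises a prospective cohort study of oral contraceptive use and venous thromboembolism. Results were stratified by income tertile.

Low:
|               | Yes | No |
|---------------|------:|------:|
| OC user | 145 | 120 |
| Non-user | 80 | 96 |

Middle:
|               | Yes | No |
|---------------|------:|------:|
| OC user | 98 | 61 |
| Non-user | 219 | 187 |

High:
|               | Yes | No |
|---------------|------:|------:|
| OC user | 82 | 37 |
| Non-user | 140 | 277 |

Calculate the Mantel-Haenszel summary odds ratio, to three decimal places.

1.931

OR_MH = Σ(aᵢdᵢ/nᵢ) / Σ(bᵢcᵢ/nᵢ), where nᵢ is the stratum total.
Stratum 1 (Low): n = 441; a·d/n = 145·96/441 = 31.5646; b·c/n = 120·80/441 = 21.7687
Stratum 2 (Middle): n = 565; a·d/n = 98·187/565 = 32.4354; b·c/n = 61·219/565 = 23.6442
Stratum 3 (High): n = 536; a·d/n = 82·277/536 = 42.3769; b·c/n = 37·140/536 = 9.6642
OR_MH = (31.5646 + 32.4354 + 42.3769) / (21.7687 + 23.6442 + 9.6642) = 106.3769 / 55.0771 = 1.93142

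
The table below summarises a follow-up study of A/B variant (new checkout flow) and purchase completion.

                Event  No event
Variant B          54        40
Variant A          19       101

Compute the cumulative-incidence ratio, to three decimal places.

3.628

Cells: a = 54, b = 40, c = 19, d = 101.
Risk in exposed = 54/94 = 0.57447; risk in unexposed = 19/120 = 0.15833.
RR = 0.57447 / 0.15833 = 3.62822
The risk among the exposed is 3.63 times that among the unexposed.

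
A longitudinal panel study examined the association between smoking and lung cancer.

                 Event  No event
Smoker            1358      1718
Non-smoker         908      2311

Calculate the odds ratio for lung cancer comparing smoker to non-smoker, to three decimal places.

2.012

Cells: a = 1358, b = 1718, c = 908, d = 2311.
OR = (a·d)/(b·c) = (1358 × 2311) / (1718 × 908) = 3138338 / 1559944 = 2.01183
The odds of lung cancer are about 2.01 times as high in the smoker group.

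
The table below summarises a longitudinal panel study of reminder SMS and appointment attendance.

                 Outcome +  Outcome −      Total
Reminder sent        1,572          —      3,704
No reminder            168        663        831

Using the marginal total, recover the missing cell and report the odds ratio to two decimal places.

The missing cell is in the exposed row: 3704 − 1572 = 2132.
So a = 1572, b = 2132, c = 168, d = 663.
OR = (a·d)/(b·c) = (1572 × 663) / (2132 × 168) = 1042236 / 358176 = 2.90984

2.91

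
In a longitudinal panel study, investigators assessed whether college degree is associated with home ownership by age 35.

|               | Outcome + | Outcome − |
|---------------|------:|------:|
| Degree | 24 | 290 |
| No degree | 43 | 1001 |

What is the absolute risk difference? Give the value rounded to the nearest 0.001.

0.035

Cells: a = 24, b = 290, c = 43, d = 1001.
Risk in exposed = 24/314 = 0.076433; risk in unexposed = 43/1044 = 0.041188.
Risk difference = 0.076433 − 0.041188 = 0.035245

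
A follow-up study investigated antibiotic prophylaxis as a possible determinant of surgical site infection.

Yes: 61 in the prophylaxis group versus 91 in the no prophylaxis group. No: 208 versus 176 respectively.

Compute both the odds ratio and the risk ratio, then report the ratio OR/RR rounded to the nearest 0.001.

0.852

From the description: a = 61, b = 208, c = 91, d = 176.
OR = (61·176)/(208·91) = 10736/18928 = 0.56720
Risk in exposed = 61/269 = 0.22677; risk in unexposed = 91/267 = 0.34082; RR = 0.66535
OR/RR = 0.56720 / 0.66535 = 0.85249
The outcome is not rare, so the OR lies further from 1 than the RR.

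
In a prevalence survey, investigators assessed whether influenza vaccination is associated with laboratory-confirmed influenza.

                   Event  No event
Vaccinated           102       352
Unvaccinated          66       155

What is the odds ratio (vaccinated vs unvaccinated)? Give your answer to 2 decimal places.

Cells: a = 102, b = 352, c = 66, d = 155.
OR = (a·d)/(b·c) = (102 × 155) / (352 × 66) = 15810 / 23232 = 0.68053
Exposure is associated with lower odds of laboratory-confirmed influenza (OR = 0.68 < 1).

0.68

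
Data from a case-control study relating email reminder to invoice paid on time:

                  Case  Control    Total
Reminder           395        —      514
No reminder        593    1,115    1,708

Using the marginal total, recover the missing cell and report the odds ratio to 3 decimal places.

6.241

The missing cell is in the exposed row: 514 − 395 = 119.
So a = 395, b = 119, c = 593, d = 1115.
OR = (a·d)/(b·c) = (395 × 1115) / (119 × 593) = 440425 / 70567 = 6.24123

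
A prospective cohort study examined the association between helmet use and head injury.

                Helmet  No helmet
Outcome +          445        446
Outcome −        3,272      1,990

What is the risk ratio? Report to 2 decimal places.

0.65

Reading the table with exposure as columns: a = 445 (Helmet, case), b = 3272 (Helmet, non-case), c = 446 (No helmet, case), d = 1990.
Risk in exposed = 445/3717 = 0.11972; risk in unexposed = 446/2436 = 0.18309.
RR = 0.11972 / 0.18309 = 0.65390
The risk is 35% lower among the exposed than among the unexposed.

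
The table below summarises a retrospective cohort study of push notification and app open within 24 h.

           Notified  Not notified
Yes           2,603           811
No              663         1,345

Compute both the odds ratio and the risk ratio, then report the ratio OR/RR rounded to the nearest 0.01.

Reading the table with exposure as columns: a = 2603 (Notified, case), b = 663 (Notified, non-case), c = 811 (Not notified, case), d = 1345.
OR = (2603·1345)/(663·811) = 3501035/537693 = 6.51122
Risk in exposed = 2603/3266 = 0.79700; risk in unexposed = 811/2156 = 0.37616; RR = 2.11878
OR/RR = 6.51122 / 2.11878 = 3.07310
The outcome is not rare, so the OR lies further from 1 than the RR.

3.07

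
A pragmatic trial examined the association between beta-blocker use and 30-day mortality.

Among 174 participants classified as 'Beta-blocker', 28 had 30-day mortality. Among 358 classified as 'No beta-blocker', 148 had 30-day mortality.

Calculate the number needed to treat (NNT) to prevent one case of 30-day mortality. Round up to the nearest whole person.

Risk in treated group = 28/174 = 0.16092; risk in control = 148/358 = 0.41341.
Absolute risk reduction = 0.41341 − 0.16092 = 0.25249
NNT = 1 / ARR = 1 / 0.25249 = 3.961 → round up → 4

4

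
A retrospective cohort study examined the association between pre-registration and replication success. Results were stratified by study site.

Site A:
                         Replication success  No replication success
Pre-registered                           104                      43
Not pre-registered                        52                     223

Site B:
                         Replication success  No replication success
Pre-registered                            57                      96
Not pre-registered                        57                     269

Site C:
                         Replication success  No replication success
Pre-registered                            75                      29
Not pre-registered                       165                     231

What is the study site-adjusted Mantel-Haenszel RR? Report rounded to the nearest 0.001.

RR_MH = Σ(aᵢ·n₀ᵢ/nᵢ) / Σ(cᵢ·n₁ᵢ/nᵢ), with n₁ᵢ = aᵢ+bᵢ (exposed), n₀ᵢ = cᵢ+dᵢ (unexposed), nᵢ = n₁ᵢ+n₀ᵢ.
Stratum 1 (Site A): n₁ = 147, n₀ = 275, n = 422; a·n₀/n = 104·275/422 = 67.7725; c·n₁/n = 52·147/422 = 18.1137
Stratum 2 (Site B): n₁ = 153, n₀ = 326, n = 479; a·n₀/n = 57·326/479 = 38.7933; c·n₁/n = 57·153/479 = 18.2067
Stratum 3 (Site C): n₁ = 104, n₀ = 396, n = 500; a·n₀/n = 75·396/500 = 59.4000; c·n₁/n = 165·104/500 = 34.3200
RR_MH = (67.7725 + 38.7933 + 59.4000) / (18.1137 + 18.2067 + 34.3200) = 165.9658 / 70.6404 = 2.34945

2.349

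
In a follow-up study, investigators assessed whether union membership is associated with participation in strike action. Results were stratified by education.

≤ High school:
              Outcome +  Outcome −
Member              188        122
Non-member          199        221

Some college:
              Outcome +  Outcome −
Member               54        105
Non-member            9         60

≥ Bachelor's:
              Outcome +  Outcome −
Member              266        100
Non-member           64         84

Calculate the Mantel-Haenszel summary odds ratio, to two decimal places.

2.30

OR_MH = Σ(aᵢdᵢ/nᵢ) / Σ(bᵢcᵢ/nᵢ), where nᵢ is the stratum total.
Stratum 1 (≤ High school): n = 730; a·d/n = 188·221/730 = 56.9151; b·c/n = 122·199/730 = 33.2575
Stratum 2 (Some college): n = 228; a·d/n = 54·60/228 = 14.2105; b·c/n = 105·9/228 = 4.1447
Stratum 3 (≥ Bachelor's): n = 514; a·d/n = 266·84/514 = 43.4708; b·c/n = 100·64/514 = 12.4514
OR_MH = (56.9151 + 14.2105 + 43.4708) / (33.2575 + 4.1447 + 12.4514) = 114.5964 / 49.8536 = 2.29866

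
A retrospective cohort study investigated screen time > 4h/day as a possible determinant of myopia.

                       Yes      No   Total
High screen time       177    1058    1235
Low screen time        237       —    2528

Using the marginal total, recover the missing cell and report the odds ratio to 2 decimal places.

The missing cell is in the unexposed row: 2528 − 237 = 2291.
So a = 177, b = 1058, c = 237, d = 2291.
OR = (a·d)/(b·c) = (177 × 2291) / (1058 × 237) = 405507 / 250746 = 1.61720

1.62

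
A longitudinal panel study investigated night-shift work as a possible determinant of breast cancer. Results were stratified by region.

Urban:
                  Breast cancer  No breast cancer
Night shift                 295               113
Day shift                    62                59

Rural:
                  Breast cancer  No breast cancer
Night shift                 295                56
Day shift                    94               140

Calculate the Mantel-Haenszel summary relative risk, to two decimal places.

RR_MH = Σ(aᵢ·n₀ᵢ/nᵢ) / Σ(cᵢ·n₁ᵢ/nᵢ), with n₁ᵢ = aᵢ+bᵢ (exposed), n₀ᵢ = cᵢ+dᵢ (unexposed), nᵢ = n₁ᵢ+n₀ᵢ.
Stratum 1 (Urban): n₁ = 408, n₀ = 121, n = 529; a·n₀/n = 295·121/529 = 67.4764; c·n₁/n = 62·408/529 = 47.8185
Stratum 2 (Rural): n₁ = 351, n₀ = 234, n = 585; a·n₀/n = 295·234/585 = 118.0000; c·n₁/n = 94·351/585 = 56.4000
RR_MH = (67.4764 + 118.0000) / (47.8185 + 56.4000) = 185.4764 / 104.2185 = 1.77969

1.78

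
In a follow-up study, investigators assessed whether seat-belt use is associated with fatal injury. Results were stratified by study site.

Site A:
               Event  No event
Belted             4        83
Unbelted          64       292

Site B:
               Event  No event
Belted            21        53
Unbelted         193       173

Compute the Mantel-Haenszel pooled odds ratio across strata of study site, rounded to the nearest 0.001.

0.309

OR_MH = Σ(aᵢdᵢ/nᵢ) / Σ(bᵢcᵢ/nᵢ), where nᵢ is the stratum total.
Stratum 1 (Site A): n = 443; a·d/n = 4·292/443 = 2.6366; b·c/n = 83·64/443 = 11.9910
Stratum 2 (Site B): n = 440; a·d/n = 21·173/440 = 8.2568; b·c/n = 53·193/440 = 23.2477
OR_MH = (2.6366 + 8.2568) / (11.9910 + 23.2477) = 10.8934 / 35.2387 = 0.30913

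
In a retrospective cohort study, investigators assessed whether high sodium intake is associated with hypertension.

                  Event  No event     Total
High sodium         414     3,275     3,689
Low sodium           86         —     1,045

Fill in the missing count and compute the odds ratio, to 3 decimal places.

1.410

The missing cell is in the unexposed row: 1045 − 86 = 959.
So a = 414, b = 3275, c = 86, d = 959.
OR = (a·d)/(b·c) = (414 × 959) / (3275 × 86) = 397026 / 281650 = 1.40964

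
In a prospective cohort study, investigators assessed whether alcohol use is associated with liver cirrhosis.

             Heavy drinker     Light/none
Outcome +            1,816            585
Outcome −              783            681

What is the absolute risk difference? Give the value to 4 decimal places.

0.2366

Reading the table with exposure as columns: a = 1816 (Heavy drinker, case), b = 783 (Heavy drinker, non-case), c = 585 (Light/none, case), d = 681.
Risk in exposed = 1816/2599 = 0.698730; risk in unexposed = 585/1266 = 0.462085.
Risk difference = 0.698730 − 0.462085 = 0.236645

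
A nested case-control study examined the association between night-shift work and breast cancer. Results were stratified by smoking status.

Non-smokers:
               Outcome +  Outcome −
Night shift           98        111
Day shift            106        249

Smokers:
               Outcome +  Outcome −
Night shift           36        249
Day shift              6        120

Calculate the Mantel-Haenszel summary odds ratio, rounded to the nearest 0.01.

2.20

OR_MH = Σ(aᵢdᵢ/nᵢ) / Σ(bᵢcᵢ/nᵢ), where nᵢ is the stratum total.
Stratum 1 (Non-smokers): n = 564; a·d/n = 98·249/564 = 43.2660; b·c/n = 111·106/564 = 20.8617
Stratum 2 (Smokers): n = 411; a·d/n = 36·120/411 = 10.5109; b·c/n = 249·6/411 = 3.6350
OR_MH = (43.2660 + 10.5109) / (20.8617 + 3.6350) = 53.7769 / 24.4967 = 2.19527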